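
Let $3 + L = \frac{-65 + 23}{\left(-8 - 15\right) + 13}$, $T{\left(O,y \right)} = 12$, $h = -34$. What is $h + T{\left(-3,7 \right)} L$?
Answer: $- \frac{98}{5} \approx -19.6$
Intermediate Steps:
$L = \frac{6}{5}$ ($L = -3 + \frac{-65 + 23}{\left(-8 - 15\right) + 13} = -3 - \frac{42}{\left(-8 - 15\right) + 13} = -3 - \frac{42}{-23 + 13} = -3 - \frac{42}{-10} = -3 - - \frac{21}{5} = -3 + \frac{21}{5} = \frac{6}{5} \approx 1.2$)
$h + T{\left(-3,7 \right)} L = -34 + 12 \cdot \frac{6}{5} = -34 + \frac{72}{5} = - \frac{98}{5}$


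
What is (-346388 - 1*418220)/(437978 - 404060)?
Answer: -382304/16959 ≈ -22.543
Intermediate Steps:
(-346388 - 1*418220)/(437978 - 404060) = (-346388 - 418220)/33918 = -764608*1/33918 = -382304/16959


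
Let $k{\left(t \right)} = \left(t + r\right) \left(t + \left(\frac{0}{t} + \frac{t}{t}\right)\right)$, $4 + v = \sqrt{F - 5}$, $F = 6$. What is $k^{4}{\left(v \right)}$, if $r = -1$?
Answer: $4096$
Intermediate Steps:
$v = -3$ ($v = -4 + \sqrt{6 - 5} = -4 + \sqrt{1} = -4 + 1 = -3$)
$k{\left(t \right)} = \left(1 + t\right) \left(-1 + t\right)$ ($k{\left(t \right)} = \left(t - 1\right) \left(t + \left(\frac{0}{t} + \frac{t}{t}\right)\right) = \left(-1 + t\right) \left(t + \left(0 + 1\right)\right) = \left(-1 + t\right) \left(t + 1\right) = \left(-1 + t\right) \left(1 + t\right) = \left(1 + t\right) \left(-1 + t\right)$)
$k^{4}{\left(v \right)} = \left(-1 + \left(-3\right)^{2}\right)^{4} = \left(-1 + 9\right)^{4} = 8^{4} = 4096$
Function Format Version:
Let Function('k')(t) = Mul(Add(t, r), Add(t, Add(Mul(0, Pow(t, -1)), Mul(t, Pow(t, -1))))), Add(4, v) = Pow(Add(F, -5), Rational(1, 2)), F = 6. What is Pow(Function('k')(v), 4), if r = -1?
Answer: 4096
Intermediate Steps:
v = -3 (v = Add(-4, Pow(Add(6, -5), Rational(1, 2))) = Add(-4, Pow(1, Rational(1, 2))) = Add(-4, 1) = -3)
Function('k')(t) = Mul(Add(1, t), Add(-1, t)) (Function('k')(t) = Mul(Add(t, -1), Add(t, Add(Mul(0, Pow(t, -1)), Mul(t, Pow(t, -1))))) = Mul(Add(-1, t), Add(t, Add(0, 1))) = Mul(Add(-1, t), Add(t, 1)) = Mul(Add(-1, t), Add(1, t)) = Mul(Add(1, t), Add(-1, t)))
Pow(Function('k')(v), 4) = Pow(Add(-1, Pow(-3, 2)), 4) = Pow(Add(-1, 9), 4) = Pow(8, 4) = 4096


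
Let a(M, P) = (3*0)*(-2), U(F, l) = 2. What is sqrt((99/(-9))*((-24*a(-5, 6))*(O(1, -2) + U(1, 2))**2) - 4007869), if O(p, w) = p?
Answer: I*sqrt(4007869) ≈ 2002.0*I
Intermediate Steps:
a(M, P) = 0 (a(M, P) = 0*(-2) = 0)
sqrt((99/(-9))*((-24*a(-5, 6))*(O(1, -2) + U(1, 2))**2) - 4007869) = sqrt((99/(-9))*((-24*0)*(1 + 2)**2) - 4007869) = sqrt((99*(-1/9))*(0*3**2) - 4007869) = sqrt(-0*9 - 4007869) = sqrt(-11*0 - 4007869) = sqrt(0 - 4007869) = sqrt(-4007869) = I*sqrt(4007869)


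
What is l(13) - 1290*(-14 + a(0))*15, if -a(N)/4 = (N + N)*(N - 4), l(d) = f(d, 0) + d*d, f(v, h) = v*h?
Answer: 271069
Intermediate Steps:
f(v, h) = h*v
l(d) = d**2 (l(d) = 0*d + d*d = 0 + d**2 = d**2)
a(N) = -8*N*(-4 + N) (a(N) = -4*(N + N)*(N - 4) = -4*2*N*(-4 + N) = -8*N*(-4 + N))
l(13) - 1290*(-14 + a(0))*15 = 13**2 - 1290*(-14 + 8*0*(4 - 1*0))*15 = 169 - 1290*(-14 + 8*0*(4 + 0))*15 = 169 - 1290*(-14 + 8*0*4)*15 = 169 - 1290*(-14 + 0)*15 = 169 - (-18060)*15 = 169 - 1290*(-210) = 169 + 270900 = 271069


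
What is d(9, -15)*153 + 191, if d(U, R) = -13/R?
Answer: 1618/5 ≈ 323.60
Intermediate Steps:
d(9, -15)*153 + 191 = -13/(-15)*153 + 191 = -13*(-1/15)*153 + 191 = (13/15)*153 + 191 = 663/5 + 191 = 1618/5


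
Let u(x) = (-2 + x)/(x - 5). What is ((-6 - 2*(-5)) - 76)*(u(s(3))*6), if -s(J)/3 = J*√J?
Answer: -50328/109 + 5832*√3/109 ≈ -369.05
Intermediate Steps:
s(J) = -3*J^(3/2) (s(J) = -3*J*√J = -3*J^(3/2))
u(x) = (-2 + x)/(-5 + x)
((-6 - 2*(-5)) - 76)*(u(s(3))*6) = ((-6 - 2*(-5)) - 76)*(((-2 - 9*√3)/(-5 - 9*√3))*6) = ((-6 + 10) - 76)*(((-2 - 9*√3)/(-5 - 9*√3))*6) = (4 - 76)*(((-2 - 9*√3)/(-5 - 9*√3))*6) = -432*(-2 - 9*√3)/(-5 - 9*√3)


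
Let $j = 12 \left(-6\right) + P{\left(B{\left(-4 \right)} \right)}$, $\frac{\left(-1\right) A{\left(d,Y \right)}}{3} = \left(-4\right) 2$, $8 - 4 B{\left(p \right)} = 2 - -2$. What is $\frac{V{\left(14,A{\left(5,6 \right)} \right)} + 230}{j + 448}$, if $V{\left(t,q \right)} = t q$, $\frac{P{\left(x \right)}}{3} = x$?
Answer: $\frac{566}{379} \approx 1.4934$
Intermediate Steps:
$B{\left(p \right)} = 1$ ($B{\left(p \right)} = 2 - \frac{2 - -2}{4} = 2 - \frac{2 + 2}{4} = 2 - 1 = 1$)
$A{\left(d,Y \right)} = 24$ ($A{\left(d,Y \right)} = - 3 \left(\left(-4\right) 2\right) = \left(-3\right) \left(-8\right) = 24$)
$P{\left(x \right)} = 3 x$
$j = -69$ ($j = 12 \left(-6\right) + 3 \cdot 1 = -72 + 3 = -69$)
$V{\left(t,q \right)} = q t$
$\frac{V{\left(14,A{\left(5,6 \right)} \right)} + 230}{j + 448} = \frac{24 \cdot 14 + 230}{-69 + 448} = \frac{336 + 230}{379} = 566 \cdot \frac{1}{379} = \frac{566}{379}$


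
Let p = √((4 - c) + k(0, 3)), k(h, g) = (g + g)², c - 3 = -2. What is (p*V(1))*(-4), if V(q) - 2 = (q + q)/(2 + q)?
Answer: -32*√39/3 ≈ -66.613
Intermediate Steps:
V(q) = 2 + 2*q/(2 + q) (V(q) = 2 + (q + q)/(2 + q) = 2 + (2*q)/(2 + q) = 2 + 2*q/(2 + q))
c = 1 (c = 3 - 2 = 1)
k(h, g) = 4*g² (k(h, g) = (2*g)² = 4*g²)
p = √39 (p = √((4 - 1*1) + 4*3²) = √((4 - 1) + 4*9) = √(3 + 36) = √39 ≈ 6.2450)
(p*V(1))*(-4) = (√39*(4*(1 + 1)/(2 + 1)))*(-4) = (√39*(4*2/3))*(-4) = (√39*(4*(⅓)*2))*(-4) = (√39*(8/3))*(-4) = (8*√39/3)*(-4) = -32*√39/3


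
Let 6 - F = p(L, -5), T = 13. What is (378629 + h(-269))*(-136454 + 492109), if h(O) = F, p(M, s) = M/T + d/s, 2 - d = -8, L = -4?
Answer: 1750635271675/13 ≈ 1.3466e+11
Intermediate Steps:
d = 10 (d = 2 - 1*(-8) = 2 + 8 = 10)
p(M, s) = 10/s + M/13 (p(M, s) = M/13 + 10/s = 10/s + M/13)
F = 108/13 (F = 6 - (10/(-5) + (1/13)*(-4)) = 6 - (10*(-⅕) - 4/13) = 6 - (-2 - 4/13) = 6 - 1*(-30/13) = 6 + 30/13 = 108/13 ≈ 8.3077)
h(O) = 108/13
(378629 + h(-269))*(-136454 + 492109) = (378629 + 108/13)*(-136454 + 492109) = (4922285/13)*355655 = 1750635271675/13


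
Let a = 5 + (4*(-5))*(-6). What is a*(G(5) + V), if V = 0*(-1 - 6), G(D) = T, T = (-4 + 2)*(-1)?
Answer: 250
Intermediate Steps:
T = 2 (T = -2*(-1) = 2)
a = 125 (a = 5 - 20*(-6) = 5 + 120 = 125)
G(D) = 2
V = 0 (V = 0*(-7) = 0)
a*(G(5) + V) = 125*(2 + 0) = 125*2 = 250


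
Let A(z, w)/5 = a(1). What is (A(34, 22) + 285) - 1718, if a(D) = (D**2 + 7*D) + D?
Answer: -1388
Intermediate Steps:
a(D) = D**2 + 8*D
A(z, w) = 45 (A(z, w) = 5*(1*(8 + 1)) = 5*(1*9) = 5*9 = 45)
(A(34, 22) + 285) - 1718 = (45 + 285) - 1718 = 330 - 1718 = -1388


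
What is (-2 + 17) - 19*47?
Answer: -878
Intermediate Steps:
(-2 + 17) - 19*47 = 15 - 893 = -878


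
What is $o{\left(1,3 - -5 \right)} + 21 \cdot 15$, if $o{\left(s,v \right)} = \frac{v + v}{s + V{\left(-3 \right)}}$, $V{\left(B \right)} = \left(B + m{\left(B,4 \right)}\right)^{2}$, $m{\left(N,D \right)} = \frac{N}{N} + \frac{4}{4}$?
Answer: $323$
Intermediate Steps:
$m{\left(N,D \right)} = 2$ ($m{\left(N,D \right)} = 1 + 4 \cdot \frac{1}{4} = 1 + 1 = 2$)
$V{\left(B \right)} = \left(2 + B\right)^{2}$ ($V{\left(B \right)} = \left(B + 2\right)^{2} = \left(2 + B\right)^{2}$)
$o{\left(s,v \right)} = \frac{2 v}{1 + s}$ ($o{\left(s,v \right)} = \frac{v + v}{s + \left(2 - 3\right)^{2}} = \frac{2 v}{s + \left(-1\right)^{2}} = \frac{2 v}{s + 1} = \frac{2 v}{1 + s}$)
$o{\left(1,3 - -5 \right)} + 21 \cdot 15 = \frac{2 \left(3 - -5\right)}{1 + 1} + 21 \cdot 15 = \frac{2 \left(3 + 5\right)}{2} + 315 = 2 \cdot 8 \cdot \frac{1}{2} + 315 = 8 + 315 = 323$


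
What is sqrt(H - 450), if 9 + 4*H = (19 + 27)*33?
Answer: I*sqrt(291)/2 ≈ 8.5294*I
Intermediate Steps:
H = 1509/4 (H = -9/4 + ((19 + 27)*33)/4 = -9/4 + (46*33)/4 = -9/4 + (1/4)*1518 = -9/4 + 759/2 = 1509/4 ≈ 377.25)
sqrt(H - 450) = sqrt(1509/4 - 450) = sqrt(-291/4) = I*sqrt(291)/2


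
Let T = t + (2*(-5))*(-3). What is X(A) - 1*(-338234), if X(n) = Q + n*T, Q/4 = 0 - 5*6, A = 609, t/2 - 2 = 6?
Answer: 366128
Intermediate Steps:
t = 16 (t = 4 + 2*6 = 4 + 12 = 16)
T = 46 (T = 16 + (2*(-5))*(-3) = 16 - 10*(-3) = 16 + 30 = 46)
Q = -120 (Q = 4*(0 - 5*6) = 4*(0 - 30) = 4*(-30) = -120)
X(n) = -120 + 46*n (X(n) = -120 + n*46 = -120 + 46*n)
X(A) - 1*(-338234) = (-120 + 46*609) - 1*(-338234) = (-120 + 28014) + 338234 = 27894 + 338234 = 366128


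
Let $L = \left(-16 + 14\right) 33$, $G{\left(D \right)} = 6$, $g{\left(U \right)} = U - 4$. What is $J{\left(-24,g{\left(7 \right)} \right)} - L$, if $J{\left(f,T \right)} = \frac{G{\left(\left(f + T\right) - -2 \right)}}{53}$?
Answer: $\frac{3504}{53} \approx 66.113$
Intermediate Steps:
$g{\left(U \right)} = -4 + U$ ($g{\left(U \right)} = U - 4 = -4 + U$)
$J{\left(f,T \right)} = \frac{6}{53}$
$L = -66$ ($L = \left(-2\right) 33 = -66$)
$J{\left(-24,g{\left(7 \right)} \right)} - L = \frac{6}{53} - -66 = \frac{6}{53} + 66 = \frac{3504}{53}$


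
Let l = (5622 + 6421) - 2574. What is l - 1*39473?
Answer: -30004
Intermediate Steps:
l = 9469 (l = 12043 - 2574 = 9469)
l - 1*39473 = 9469 - 1*39473 = 9469 - 39473 = -30004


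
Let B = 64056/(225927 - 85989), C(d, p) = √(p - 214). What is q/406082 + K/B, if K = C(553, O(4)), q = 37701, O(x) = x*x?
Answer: 37701/406082 + 69969*I*√22/10676 ≈ 0.092841 + 30.74*I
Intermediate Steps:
O(x) = x²
C(d, p) = √(-214 + p)
K = 3*I*√22 (K = √(-214 + 4²) = √(-214 + 16) = √(-198) = 3*I*√22 ≈ 14.071*I)
B = 10676/23323 (B = 64056/139938 = 64056*(1/139938) = 10676/23323 ≈ 0.45775)
q/406082 + K/B = 37701/406082 + (3*I*√22)/(10676/23323) = 37701*(1/406082) + (3*I*√22)*(23323/10676) = 37701/406082 + 69969*I*√22/10676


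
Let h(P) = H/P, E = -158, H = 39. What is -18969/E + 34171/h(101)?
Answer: 546040609/6162 ≈ 88614.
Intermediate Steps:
h(P) = 39/P
-18969/E + 34171/h(101) = -18969/(-158) + 34171/((39/101)) = -18969*(-1/158) + 34171/((39*(1/101))) = 18969/158 + 34171/(39/101) = 18969/158 + 34171*(101/39) = 18969/158 + 3451271/39 = 546040609/6162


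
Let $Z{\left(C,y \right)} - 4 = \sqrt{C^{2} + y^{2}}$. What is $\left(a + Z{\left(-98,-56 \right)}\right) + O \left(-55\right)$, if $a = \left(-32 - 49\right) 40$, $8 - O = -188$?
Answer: $-14016 + 14 \sqrt{65} \approx -13903.0$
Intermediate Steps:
$O = 196$ ($O = 8 - -188 = 8 + 188 = 196$)
$a = -3240$ ($a = \left(-81\right) 40 = -3240$)
$Z{\left(C,y \right)} = 4 + \sqrt{C^{2} + y^{2}}$
$\left(a + Z{\left(-98,-56 \right)}\right) + O \left(-55\right) = \left(-3240 + \left(4 + \sqrt{\left(-98\right)^{2} + \left(-56\right)^{2}}\right)\right) + 196 \left(-55\right) = \left(-3240 + \left(4 + \sqrt{9604 + 3136}\right)\right) - 10780 = \left(-3240 + \left(4 + \sqrt{12740}\right)\right) - 10780 = \left(-3240 + \left(4 + 14 \sqrt{65}\right)\right) - 10780 = \left(-3236 + 14 \sqrt{65}\right) - 10780 = -14016 + 14 \sqrt{65}$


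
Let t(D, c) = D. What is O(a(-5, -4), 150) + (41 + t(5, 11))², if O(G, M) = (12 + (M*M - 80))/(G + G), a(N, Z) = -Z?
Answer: 4920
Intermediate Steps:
O(G, M) = (-68 + M²)/(2*G) (O(G, M) = (12 + (M² - 80))/((2*G)) = (12 + (-80 + M²))*(1/(2*G)) = (-68 + M²)*(1/(2*G)) = (-68 + M²)/(2*G))
O(a(-5, -4), 150) + (41 + t(5, 11))² = (-68 + 150²)/(2*((-1*(-4)))) + (41 + 5)² = (½)*(-68 + 22500)/4 + 46² = (½)*(¼)*22432 + 2116 = 2804 + 2116 = 4920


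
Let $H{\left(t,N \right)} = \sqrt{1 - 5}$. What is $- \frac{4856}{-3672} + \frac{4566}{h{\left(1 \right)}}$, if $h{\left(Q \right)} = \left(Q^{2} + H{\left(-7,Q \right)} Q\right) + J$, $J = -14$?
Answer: $- \frac{27140311}{79407} - \frac{9132 i}{173} \approx -341.79 - 52.786 i$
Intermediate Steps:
$H{\left(t,N \right)} = 2 i$ ($H{\left(t,N \right)} = \sqrt{-4} = 2 i$)
$h{\left(Q \right)} = -14 + Q^{2} + 2 i Q$ ($h{\left(Q \right)} = \left(Q^{2} + 2 i Q\right) - 14 = -14 + Q^{2} + 2 i Q$)
$- \frac{4856}{-3672} + \frac{4566}{h{\left(1 \right)}} = - \frac{4856}{-3672} + \frac{4566}{-14 + 1^{2} + 2 i 1} = \left(-4856\right) \left(- \frac{1}{3672}\right) + \frac{4566}{-14 + 1 + 2 i} = \frac{607}{459} + \frac{4566}{-13 + 2 i} = \frac{607}{459} + 4566 \frac{-13 - 2 i}{173} = \frac{607}{459} + \frac{4566 \left(-13 - 2 i\right)}{173}$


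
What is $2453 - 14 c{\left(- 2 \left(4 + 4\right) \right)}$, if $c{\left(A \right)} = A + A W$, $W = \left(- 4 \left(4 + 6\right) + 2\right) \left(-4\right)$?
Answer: $36725$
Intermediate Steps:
$W = 152$ ($W = \left(\left(-4\right) 10 + 2\right) \left(-4\right) = \left(-40 + 2\right) \left(-4\right) = \left(-38\right) \left(-4\right) = 152$)
$c{\left(A \right)} = 153 A$ ($c{\left(A \right)} = A + A 152 = A + 152 A = 153 A$)
$2453 - 14 c{\left(- 2 \left(4 + 4\right) \right)} = 2453 - 14 \cdot 153 \left(- 2 \left(4 + 4\right)\right) = 2453 - 14 \cdot 153 \left(\left(-2\right) 8\right) = 2453 - 14 \cdot 153 \left(-16\right) = 2453 - -34272 = 2453 + 34272 = 36725$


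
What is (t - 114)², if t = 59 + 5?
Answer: 2500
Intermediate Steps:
t = 64
(t - 114)² = (64 - 114)² = (-50)² = 2500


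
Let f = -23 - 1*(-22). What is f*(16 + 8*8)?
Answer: -80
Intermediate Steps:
f = -1 (f = -23 + 22 = -1)
f*(16 + 8*8) = -(16 + 8*8) = -(16 + 64) = -1*80 = -80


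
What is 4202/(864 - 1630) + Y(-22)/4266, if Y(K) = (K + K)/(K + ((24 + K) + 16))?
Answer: -8958653/1633878 ≈ -5.4831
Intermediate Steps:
Y(K) = 2*K/(40 + 2*K) (Y(K) = (2*K)/(K + (40 + K)) = (2*K)/(40 + 2*K) = 2*K/(40 + 2*K))
4202/(864 - 1630) + Y(-22)/4266 = 4202/(864 - 1630) - 22/(20 - 22)/4266 = 4202/(-766) - 22/(-2)*(1/4266) = 4202*(-1/766) - 22*(-1/2)*(1/4266) = -2101/383 + 11*(1/4266) = -2101/383 + 11/4266 = -8958653/1633878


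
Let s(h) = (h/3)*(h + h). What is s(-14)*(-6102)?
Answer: -797328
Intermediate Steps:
s(h) = 2*h**2/3 (s(h) = (h*(1/3))*(2*h) = (h/3)*(2*h) = 2*h**2/3)
s(-14)*(-6102) = ((2/3)*(-14)**2)*(-6102) = ((2/3)*196)*(-6102) = (392/3)*(-6102) = -797328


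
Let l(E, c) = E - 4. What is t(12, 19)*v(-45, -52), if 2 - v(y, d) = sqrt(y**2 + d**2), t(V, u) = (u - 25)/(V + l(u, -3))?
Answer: -4/9 + 2*sqrt(4729)/9 ≈ 14.837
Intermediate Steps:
l(E, c) = -4 + E
t(V, u) = (-25 + u)/(-4 + V + u) (t(V, u) = (u - 25)/(V + (-4 + u)) = (-25 + u)/(-4 + V + u))
v(y, d) = 2 - sqrt(d**2 + y**2) (v(y, d) = 2 - sqrt(y**2 + d**2) = 2 - sqrt(d**2 + y**2))
t(12, 19)*v(-45, -52) = ((-25 + 19)/(-4 + 12 + 19))*(2 - sqrt((-52)**2 + (-45)**2)) = (-6/27)*(2 - sqrt(2704 + 2025)) = ((1/27)*(-6))*(2 - sqrt(4729)) = -2*(2 - sqrt(4729))/9 = -4/9 + 2*sqrt(4729)/9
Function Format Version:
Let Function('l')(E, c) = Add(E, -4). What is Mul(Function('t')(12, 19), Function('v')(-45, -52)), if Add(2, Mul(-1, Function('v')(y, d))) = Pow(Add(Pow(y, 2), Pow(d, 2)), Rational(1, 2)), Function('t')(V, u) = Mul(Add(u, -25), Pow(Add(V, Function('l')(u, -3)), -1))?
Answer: Add(Rational(-4, 9), Mul(Rational(2, 9), Pow(4729, Rational(1, 2)))) ≈ 14.837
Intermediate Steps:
Function('l')(E, c) = Add(-4, E)
Function('t')(V, u) = Mul(Pow(Add(-4, V, u), -1), Add(-25, u)) (Function('t')(V, u) = Mul(Add(u, -25), Pow(Add(V, Add(-4, u)), -1)) = Mul(Add(-25, u), Pow(Add(-4, V, u), -1)) = Mul(Pow(Add(-4, V, u), -1), Add(-25, u)))
Function('v')(y, d) = Add(2, Mul(-1, Pow(Add(Pow(d, 2), Pow(y, 2)), Rational(1, 2)))) (Function('v')(y, d) = Add(2, Mul(-1, Pow(Add(Pow(y, 2), Pow(d, 2)), Rational(1, 2)))) = Add(2, Mul(-1, Pow(Add(Pow(d, 2), Pow(y, 2)), Rational(1, 2)))))
Mul(Function('t')(12, 19), Function('v')(-45, -52)) = Mul(Mul(Pow(Add(-4, 12, 19), -1), Add(-25, 19)), Add(2, Mul(-1, Pow(Add(Pow(-52, 2), Pow(-45, 2)), Rational(1, 2))))) = Mul(Mul(Pow(27, -1), -6), Add(2, Mul(-1, Pow(Add(2704, 2025), Rational(1, 2))))) = Mul(Mul(Rational(1, 27), -6), Add(2, Mul(-1, Pow(4729, Rational(1, 2))))) = Mul(Rational(-2, 9), Add(2, Mul(-1, Pow(4729, Rational(1, 2))))) = Add(Rational(-4, 9), Mul(Rational(2, 9), Pow(4729, Rational(1, 2))))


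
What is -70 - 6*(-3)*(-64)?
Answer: -1222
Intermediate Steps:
-70 - 6*(-3)*(-64) = -70 + 18*(-64) = -70 - 1152 = -1222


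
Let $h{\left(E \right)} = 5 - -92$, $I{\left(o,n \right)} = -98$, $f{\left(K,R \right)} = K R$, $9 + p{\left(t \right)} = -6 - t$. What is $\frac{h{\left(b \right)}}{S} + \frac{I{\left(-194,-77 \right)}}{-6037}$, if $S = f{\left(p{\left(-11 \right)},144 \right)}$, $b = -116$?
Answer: $- \frac{529141}{3477312} \approx -0.15217$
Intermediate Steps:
$p{\left(t \right)} = -15 - t$ ($p{\left(t \right)} = -9 - \left(6 + t\right) = -15 - t$)
$S = -576$ ($S = \left(-15 - -11\right) 144 = \left(-15 + 11\right) 144 = \left(-4\right) 144 = -576$)
$h{\left(E \right)} = 97$ ($h{\left(E \right)} = 5 + 92 = 97$)
$\frac{h{\left(b \right)}}{S} + \frac{I{\left(-194,-77 \right)}}{-6037} = \frac{97}{-576} - \frac{98}{-6037} = 97 \left(- \frac{1}{576}\right) - - \frac{98}{6037} = - \frac{97}{576} + \frac{98}{6037} = - \frac{529141}{3477312}$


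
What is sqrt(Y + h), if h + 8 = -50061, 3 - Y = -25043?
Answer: I*sqrt(25023) ≈ 158.19*I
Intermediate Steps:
Y = 25046 (Y = 3 - 1*(-25043) = 3 + 25043 = 25046)
h = -50069 (h = -8 - 50061 = -50069)
sqrt(Y + h) = sqrt(25046 - 50069) = sqrt(-25023) = I*sqrt(25023)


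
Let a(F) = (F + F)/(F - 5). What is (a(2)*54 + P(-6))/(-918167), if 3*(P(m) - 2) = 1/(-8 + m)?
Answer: 2941/38563014 ≈ 7.6265e-5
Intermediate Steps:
a(F) = 2*F/(-5 + F) (a(F) = (2*F)/(-5 + F) = 2*F/(-5 + F))
P(m) = 2 + 1/(3*(-8 + m))
(a(2)*54 + P(-6))/(-918167) = ((2*2/(-5 + 2))*54 + (-47 + 6*(-6))/(3*(-8 - 6)))/(-918167) = ((2*2/(-3))*54 + (⅓)*(-47 - 36)/(-14))*(-1/918167) = ((2*2*(-⅓))*54 + (⅓)*(-1/14)*(-83))*(-1/918167) = (-4/3*54 + 83/42)*(-1/918167) = (-72 + 83/42)*(-1/918167) = -2941/42*(-1/918167) = 2941/38563014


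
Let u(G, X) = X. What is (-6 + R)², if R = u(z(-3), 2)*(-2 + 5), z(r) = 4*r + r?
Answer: 0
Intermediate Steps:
z(r) = 5*r
R = 6 (R = 2*(-2 + 5) = 2*3 = 6)
(-6 + R)² = (-6 + 6)² = 0² = 0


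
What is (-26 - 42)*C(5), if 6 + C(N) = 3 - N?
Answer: 544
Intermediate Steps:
C(N) = -3 - N (C(N) = -6 + (3 - N) = -3 - N)
(-26 - 42)*C(5) = (-26 - 42)*(-3 - 1*5) = -68*(-3 - 5) = -68*(-8) = 544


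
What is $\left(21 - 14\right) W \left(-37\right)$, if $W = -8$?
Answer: $2072$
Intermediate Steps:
$\left(21 - 14\right) W \left(-37\right) = \left(21 - 14\right) \left(-8\right) \left(-37\right) = 7 \left(-8\right) \left(-37\right) = \left(-56\right) \left(-37\right) = 2072$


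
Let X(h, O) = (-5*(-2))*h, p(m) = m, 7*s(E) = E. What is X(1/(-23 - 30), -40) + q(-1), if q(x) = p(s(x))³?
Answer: -3483/18179 ≈ -0.19159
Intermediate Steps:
s(E) = E/7
X(h, O) = 10*h
q(x) = x³/343 (q(x) = (x/7)³ = x³/343)
X(1/(-23 - 30), -40) + q(-1) = 10/(-23 - 30) + (1/343)*(-1)³ = 10/(-53) + (1/343)*(-1) = 10*(-1/53) - 1/343 = -10/53 - 1/343 = -3483/18179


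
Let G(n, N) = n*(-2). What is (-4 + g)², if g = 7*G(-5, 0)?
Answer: 4356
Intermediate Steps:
G(n, N) = -2*n
g = 70 (g = 7*(-2*(-5)) = 7*10 = 70)
(-4 + g)² = (-4 + 70)² = 66² = 4356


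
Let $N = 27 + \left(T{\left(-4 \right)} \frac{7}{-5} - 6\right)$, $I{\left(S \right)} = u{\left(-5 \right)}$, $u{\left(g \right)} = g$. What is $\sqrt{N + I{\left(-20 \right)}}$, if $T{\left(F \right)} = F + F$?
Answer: $\frac{2 \sqrt{170}}{5} \approx 5.2154$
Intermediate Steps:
$I{\left(S \right)} = -5$
$T{\left(F \right)} = 2 F$
$N = \frac{161}{5}$ ($N = 27 - \left(6 - 2 \left(-4\right) \frac{7}{-5}\right) = 27 - \left(6 + 8 \cdot 7 \left(- \frac{1}{5}\right)\right) = 27 - - \frac{26}{5} = 27 + \left(\frac{56}{5} - 6\right) = 27 + \frac{26}{5} = \frac{161}{5} \approx 32.2$)
$\sqrt{N + I{\left(-20 \right)}} = \sqrt{\frac{161}{5} - 5} = \sqrt{\frac{136}{5}} = \frac{2 \sqrt{170}}{5}$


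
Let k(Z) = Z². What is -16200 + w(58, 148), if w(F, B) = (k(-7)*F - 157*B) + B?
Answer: -36446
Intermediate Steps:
w(F, B) = -156*B + 49*F (w(F, B) = ((-7)²*F - 157*B) + B = (49*F - 157*B) + B = (-157*B + 49*F) + B = -156*B + 49*F)
-16200 + w(58, 148) = -16200 + (-156*148 + 49*58) = -16200 + (-23088 + 2842) = -16200 - 20246 = -36446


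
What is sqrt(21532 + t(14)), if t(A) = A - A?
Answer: 2*sqrt(5383) ≈ 146.74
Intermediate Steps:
t(A) = 0
sqrt(21532 + t(14)) = sqrt(21532 + 0) = sqrt(21532) = 2*sqrt(5383)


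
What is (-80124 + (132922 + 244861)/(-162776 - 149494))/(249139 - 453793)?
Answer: 3574385609/9129614940 ≈ 0.39152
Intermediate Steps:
(-80124 + (132922 + 244861)/(-162776 - 149494))/(249139 - 453793) = (-80124 + 377783/(-312270))/(-204654) = (-80124 + 377783*(-1/312270))*(-1/204654) = (-80124 - 53969/44610)*(-1/204654) = -3574385609/44610*(-1/204654) = 3574385609/9129614940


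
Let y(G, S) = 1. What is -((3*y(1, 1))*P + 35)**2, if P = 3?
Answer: -1936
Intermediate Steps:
-((3*y(1, 1))*P + 35)**2 = -((3*1)*3 + 35)**2 = -(3*3 + 35)**2 = -(9 + 35)**2 = -1*44**2 = -1*1936 = -1936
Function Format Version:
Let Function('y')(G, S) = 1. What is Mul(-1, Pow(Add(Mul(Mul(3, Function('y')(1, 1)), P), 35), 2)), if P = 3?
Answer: -1936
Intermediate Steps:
Mul(-1, Pow(Add(Mul(Mul(3, Function('y')(1, 1)), P), 35), 2)) = Mul(-1, Pow(Add(Mul(Mul(3, 1), 3), 35), 2)) = Mul(-1, Pow(Add(Mul(3, 3), 35), 2)) = Mul(-1, Pow(Add(9, 35), 2)) = Mul(-1, Pow(44, 2)) = Mul(-1, 1936) = -1936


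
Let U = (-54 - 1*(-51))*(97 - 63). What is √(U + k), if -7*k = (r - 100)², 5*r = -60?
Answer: I*√1894 ≈ 43.52*I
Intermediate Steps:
r = -12 (r = (⅕)*(-60) = -12)
U = -102 (U = (-54 + 51)*34 = -3*34 = -102)
k = -1792 (k = -(-12 - 100)²/7 = -⅐*(-112)² = -⅐*12544 = -1792)
√(U + k) = √(-102 - 1792) = √(-1894) = I*√1894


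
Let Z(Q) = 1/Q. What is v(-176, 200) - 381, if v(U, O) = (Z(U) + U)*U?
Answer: 30596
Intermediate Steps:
v(U, O) = U*(U + 1/U) (v(U, O) = (1/U + U)*U = (U + 1/U)*U = U*(U + 1/U))
v(-176, 200) - 381 = (1 + (-176)**2) - 381 = (1 + 30976) - 381 = 30977 - 381 = 30596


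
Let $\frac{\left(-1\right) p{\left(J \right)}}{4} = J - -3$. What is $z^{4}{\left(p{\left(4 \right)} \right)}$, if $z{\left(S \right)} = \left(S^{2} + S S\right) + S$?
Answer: $5624486560000$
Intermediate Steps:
$p{\left(J \right)} = -12 - 4 J$ ($p{\left(J \right)} = - 4 \left(J - -3\right) = - 4 \left(J + 3\right) = - 4 \left(3 + J\right) = -12 - 4 J$)
$z{\left(S \right)} = S + 2 S^{2}$ ($z{\left(S \right)} = \left(S^{2} + S^{2}\right) + S = 2 S^{2} + S = S + 2 S^{2}$)
$z^{4}{\left(p{\left(4 \right)} \right)} = \left(\left(-12 - 16\right) \left(1 + 2 \left(-12 - 16\right)\right)\right)^{4} = \left(- 28 \left(1 + 2 \left(-28\right)\right)\right)^{4} = \left(- 28 \left(1 - 56\right)\right)^{4} = \left(\left(-28\right) \left(-55\right)\right)^{4} = 1540^{4} = 5624486560000$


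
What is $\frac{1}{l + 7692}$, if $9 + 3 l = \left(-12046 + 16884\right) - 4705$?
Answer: $\frac{3}{23200} \approx 0.00012931$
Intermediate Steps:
$l = \frac{124}{3}$ ($l = -3 + \frac{\left(-12046 + 16884\right) - 4705}{3} = -3 + \frac{4838 - 4705}{3} = -3 + \frac{1}{3} \cdot 133 = -3 + \frac{133}{3} = \frac{124}{3} \approx 41.333$)
$\frac{1}{l + 7692} = \frac{1}{\frac{124}{3} + 7692} = \frac{1}{\frac{23200}{3}} = \frac{3}{23200}$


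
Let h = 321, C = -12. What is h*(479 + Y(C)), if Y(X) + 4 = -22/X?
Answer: 306127/2 ≈ 1.5306e+5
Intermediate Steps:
Y(X) = -4 - 22/X
h*(479 + Y(C)) = 321*(479 + (-4 - 22/(-12))) = 321*(479 + (-4 - 22*(-1/12))) = 321*(479 + (-4 + 11/6)) = 321*(479 - 13/6) = 321*(2861/6) = 306127/2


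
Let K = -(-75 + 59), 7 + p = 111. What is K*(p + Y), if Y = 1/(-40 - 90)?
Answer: 108152/65 ≈ 1663.9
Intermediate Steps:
p = 104 (p = -7 + 111 = 104)
Y = -1/130 (Y = 1/(-130) = -1/130 ≈ -0.0076923)
K = 16 (K = -1*(-16) = 16)
K*(p + Y) = 16*(104 - 1/130) = 16*(13519/130) = 108152/65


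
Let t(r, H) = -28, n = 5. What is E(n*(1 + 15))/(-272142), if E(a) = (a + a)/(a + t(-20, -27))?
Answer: -20/1768923 ≈ -1.1306e-5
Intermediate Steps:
E(a) = 2*a/(-28 + a) (E(a) = (a + a)/(a - 28) = (2*a)/(-28 + a) = 2*a/(-28 + a))
E(n*(1 + 15))/(-272142) = (2*(5*(1 + 15))/(-28 + 5*(1 + 15)))/(-272142) = (2*(5*16)/(-28 + 5*16))*(-1/272142) = (2*80/(-28 + 80))*(-1/272142) = (2*80/52)*(-1/272142) = (2*80*(1/52))*(-1/272142) = (40/13)*(-1/272142) = -20/1768923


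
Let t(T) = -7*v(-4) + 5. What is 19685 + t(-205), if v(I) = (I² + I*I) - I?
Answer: 19438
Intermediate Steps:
v(I) = -I + 2*I² (v(I) = (I² + I²) - I = 2*I² - I = -I + 2*I²)
t(T) = -247 (t(T) = -(-28)*(-1 + 2*(-4)) + 5 = -(-28)*(-1 - 8) + 5 = -(-28)*(-9) + 5 = -7*36 + 5 = -252 + 5 = -247)
19685 + t(-205) = 19685 - 247 = 19438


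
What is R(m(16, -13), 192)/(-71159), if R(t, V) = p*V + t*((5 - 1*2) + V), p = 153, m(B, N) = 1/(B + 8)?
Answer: -235073/569272 ≈ -0.41294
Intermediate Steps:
m(B, N) = 1/(8 + B)
R(t, V) = 153*V + t*(3 + V) (R(t, V) = 153*V + t*((5 - 1*2) + V) = 153*V + t*((5 - 2) + V) = 153*V + t*(3 + V))
R(m(16, -13), 192)/(-71159) = (3/(8 + 16) + 153*192 + 192/(8 + 16))/(-71159) = (3/24 + 29376 + 192/24)*(-1/71159) = (3*(1/24) + 29376 + 192*(1/24))*(-1/71159) = (⅛ + 29376 + 8)*(-1/71159) = (235073/8)*(-1/71159) = -235073/569272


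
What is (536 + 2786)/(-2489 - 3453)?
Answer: -1661/2971 ≈ -0.55907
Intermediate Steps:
(536 + 2786)/(-2489 - 3453) = 3322/(-5942) = 3322*(-1/5942) = -1661/2971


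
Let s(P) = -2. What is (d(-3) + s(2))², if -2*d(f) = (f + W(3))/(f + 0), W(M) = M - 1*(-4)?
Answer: 16/9 ≈ 1.7778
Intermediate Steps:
W(M) = 4 + M (W(M) = M + 4 = 4 + M)
d(f) = -(7 + f)/(2*f) (d(f) = -(f + (4 + 3))/(2*(f + 0)) = -(f + 7)/(2*f) = -(7 + f)/(2*f))
(d(-3) + s(2))² = ((½)*(-7 - 1*(-3))/(-3) - 2)² = ((½)*(-⅓)*(-7 + 3) - 2)² = ((½)*(-⅓)*(-4) - 2)² = (⅔ - 2)² = (-4/3)² = 16/9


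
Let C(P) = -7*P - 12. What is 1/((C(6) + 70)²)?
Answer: 1/256 ≈ 0.0039063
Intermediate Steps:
C(P) = -12 - 7*P
1/((C(6) + 70)²) = 1/(((-12 - 7*6) + 70)²) = 1/(((-12 - 42) + 70)²) = 1/((-54 + 70)²) = 1/(16²) = 1/256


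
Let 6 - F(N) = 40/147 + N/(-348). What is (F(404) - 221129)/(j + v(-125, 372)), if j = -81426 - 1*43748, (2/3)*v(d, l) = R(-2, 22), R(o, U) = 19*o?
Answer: 314214520/177953251 ≈ 1.7657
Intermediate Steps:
F(N) = 842/147 + N/348 (F(N) = 6 - (40/147 + N/(-348)) = 6 - (40*(1/147) + N*(-1/348)) = 6 - (40/147 - N/348) = 6 + (-40/147 + N/348) = 842/147 + N/348)
v(d, l) = -57 (v(d, l) = 3*(19*(-2))/2 = (3/2)*(-38) = -57)
j = -125174 (j = -81426 - 43748 = -125174)
(F(404) - 221129)/(j + v(-125, 372)) = ((842/147 + (1/348)*404) - 221129)/(-125174 - 57) = ((842/147 + 101/87) - 221129)/(-125231) = (9789/1421 - 221129)*(-1/125231) = -314214520/1421*(-1/125231) = 314214520/177953251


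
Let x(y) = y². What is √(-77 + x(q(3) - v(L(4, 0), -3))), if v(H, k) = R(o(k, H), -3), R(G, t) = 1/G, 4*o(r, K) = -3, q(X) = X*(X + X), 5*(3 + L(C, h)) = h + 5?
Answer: √2671/3 ≈ 17.227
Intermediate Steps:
L(C, h) = -2 + h/5 (L(C, h) = -3 + (h + 5)/5 = -3 + (5 + h)/5 = -3 + (1 + h/5) = -2 + h/5)
q(X) = 2*X² (q(X) = X*(2*X) = 2*X²)
o(r, K) = -¾ (o(r, K) = (¼)*(-3) = -¾)
v(H, k) = -4/3 (v(H, k) = 1/(-¾) = -4/3)
√(-77 + x(q(3) - v(L(4, 0), -3))) = √(-77 + (2*3² - 1*(-4/3))²) = √(-77 + (2*9 + 4/3)²) = √(-77 + (18 + 4/3)²) = √(-77 + (58/3)²) = √(-77 + 3364/9) = √(2671/9) = √2671/3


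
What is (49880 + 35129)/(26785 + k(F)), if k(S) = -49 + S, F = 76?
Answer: 85009/26812 ≈ 3.1706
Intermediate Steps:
(49880 + 35129)/(26785 + k(F)) = (49880 + 35129)/(26785 + (-49 + 76)) = 85009/(26785 + 27) = 85009/26812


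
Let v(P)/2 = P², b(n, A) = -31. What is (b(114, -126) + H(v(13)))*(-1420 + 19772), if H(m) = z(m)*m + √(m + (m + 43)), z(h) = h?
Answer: 2096036976 + 18352*√719 ≈ 2.0965e+9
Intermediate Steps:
v(P) = 2*P²
H(m) = m² + √(43 + 2*m) (H(m) = m*m + √(m + (m + 43)) = m² + √(m + (43 + m)) = m² + √(43 + 2*m))
(b(114, -126) + H(v(13)))*(-1420 + 19772) = (-31 + ((2*13²)² + √(43 + 2*(2*13²))))*(-1420 + 19772) = (-31 + ((2*169)² + √(43 + 2*(2*169))))*18352 = (-31 + (338² + √(43 + 2*338)))*18352 = (-31 + (114244 + √(43 + 676)))*18352 = (-31 + (114244 + √719))*18352 = (114213 + √719)*18352 = 2096036976 + 18352*√719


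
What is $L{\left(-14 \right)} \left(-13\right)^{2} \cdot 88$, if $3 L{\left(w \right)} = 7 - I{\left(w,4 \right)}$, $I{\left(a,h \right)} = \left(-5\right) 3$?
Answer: $\frac{327184}{3} \approx 1.0906 \cdot 10^{5}$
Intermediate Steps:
$I{\left(a,h \right)} = -15$
$L{\left(w \right)} = \frac{22}{3}$ ($L{\left(w \right)} = \frac{7 - -15}{3} = \frac{7 + 15}{3} = \frac{1}{3} \cdot 22 = \frac{22}{3}$)
$L{\left(-14 \right)} \left(-13\right)^{2} \cdot 88 = \frac{22 \left(-13\right)^{2}}{3} \cdot 88 = \frac{22}{3} \cdot 169 \cdot 88 = \frac{3718}{3} \cdot 88 = \frac{327184}{3}$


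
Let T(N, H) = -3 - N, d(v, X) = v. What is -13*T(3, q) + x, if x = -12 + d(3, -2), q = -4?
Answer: 69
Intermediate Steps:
x = -9 (x = -12 + 3 = -9)
-13*T(3, q) + x = -13*(-3 - 1*3) - 9 = -13*(-3 - 3) - 9 = -13*(-6) - 9 = 78 - 9 = 69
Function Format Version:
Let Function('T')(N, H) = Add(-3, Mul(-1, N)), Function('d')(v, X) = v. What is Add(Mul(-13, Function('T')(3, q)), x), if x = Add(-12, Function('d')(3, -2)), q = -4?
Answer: 69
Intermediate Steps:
x = -9 (x = Add(-12, 3) = -9)
Add(Mul(-13, Function('T')(3, q)), x) = Add(Mul(-13, Add(-3, Mul(-1, 3))), -9) = Add(Mul(-13, Add(-3, -3)), -9) = Add(Mul(-13, -6), -9) = Add(78, -9) = 69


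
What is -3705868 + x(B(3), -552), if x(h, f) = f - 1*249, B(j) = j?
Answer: -3706669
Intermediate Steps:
x(h, f) = -249 + f (x(h, f) = f - 249 = -249 + f)
-3705868 + x(B(3), -552) = -3705868 + (-249 - 552) = -3705868 - 801 = -3706669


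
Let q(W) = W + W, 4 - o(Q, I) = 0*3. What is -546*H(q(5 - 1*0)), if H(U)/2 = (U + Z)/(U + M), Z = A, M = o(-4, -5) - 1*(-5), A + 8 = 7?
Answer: -9828/19 ≈ -517.26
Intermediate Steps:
o(Q, I) = 4 (o(Q, I) = 4 - 0*3 = 4 - 1*0 = 4 + 0 = 4)
A = -1 (A = -8 + 7 = -1)
M = 9 (M = 4 - 1*(-5) = 4 + 5 = 9)
Z = -1
q(W) = 2*W
H(U) = 2*(-1 + U)/(9 + U) (H(U) = 2*((U - 1)/(U + 9)) = 2*((-1 + U)/(9 + U)) = 2*(-1 + U)/(9 + U))
-546*H(q(5 - 1*0)) = -1092*(-1 + 2*(5 - 1*0))/(9 + 2*(5 - 1*0)) = -1092*(-1 + 2*(5 + 0))/(9 + 2*(5 + 0)) = -1092*(-1 + 2*5)/(9 + 2*5) = -1092*(-1 + 10)/(9 + 10) = -1092*9/19 = -546*18/19 = -9828/19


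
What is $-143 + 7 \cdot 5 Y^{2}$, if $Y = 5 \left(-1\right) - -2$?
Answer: $172$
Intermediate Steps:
$Y = -3$ ($Y = -5 + 2 = -3$)
$-143 + 7 \cdot 5 Y^{2} = -143 + 7 \cdot 5 \left(-3\right)^{2} = -143 + 35 \cdot 9 = -143 + 315 = 172$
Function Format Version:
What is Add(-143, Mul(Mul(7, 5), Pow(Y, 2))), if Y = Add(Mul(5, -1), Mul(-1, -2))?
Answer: 172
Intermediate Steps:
Y = -3 (Y = Add(-5, 2) = -3)
Add(-143, Mul(Mul(7, 5), Pow(Y, 2))) = Add(-143, Mul(Mul(7, 5), Pow(-3, 2))) = Add(-143, Mul(35, 9)) = Add(-143, 315) = 172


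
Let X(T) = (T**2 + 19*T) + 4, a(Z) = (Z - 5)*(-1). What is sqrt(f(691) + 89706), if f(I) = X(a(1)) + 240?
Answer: sqrt(90042) ≈ 300.07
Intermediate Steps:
a(Z) = 5 - Z (a(Z) = (-5 + Z)*(-1) = 5 - Z)
X(T) = 4 + T**2 + 19*T
f(I) = 336 (f(I) = (4 + (5 - 1*1)**2 + 19*(5 - 1*1)) + 240 = (4 + (5 - 1)**2 + 19*(5 - 1)) + 240 = (4 + 4**2 + 19*4) + 240 = (4 + 16 + 76) + 240 = 96 + 240 = 336)
sqrt(f(691) + 89706) = sqrt(336 + 89706) = sqrt(90042)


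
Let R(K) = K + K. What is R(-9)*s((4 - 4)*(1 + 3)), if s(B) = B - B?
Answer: 0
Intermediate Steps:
R(K) = 2*K
s(B) = 0
R(-9)*s((4 - 4)*(1 + 3)) = (2*(-9))*0 = -18*0 = 0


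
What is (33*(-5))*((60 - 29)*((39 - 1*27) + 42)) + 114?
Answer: -276096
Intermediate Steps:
(33*(-5))*((60 - 29)*((39 - 1*27) + 42)) + 114 = -5115*((39 - 27) + 42) + 114 = -5115*(12 + 42) + 114 = -5115*54 + 114 = -165*1674 + 114 = -276210 + 114 = -276096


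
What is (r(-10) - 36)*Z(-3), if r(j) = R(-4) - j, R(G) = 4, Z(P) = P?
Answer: 66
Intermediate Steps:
r(j) = 4 - j
(r(-10) - 36)*Z(-3) = ((4 - 1*(-10)) - 36)*(-3) = ((4 + 10) - 36)*(-3) = (14 - 36)*(-3) = -22*(-3) = 66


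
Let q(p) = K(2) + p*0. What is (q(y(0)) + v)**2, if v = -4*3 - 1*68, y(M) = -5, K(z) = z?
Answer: 6084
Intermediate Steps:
v = -80 (v = -12 - 68 = -80)
q(p) = 2 (q(p) = 2 + p*0 = 2 + 0 = 2)
(q(y(0)) + v)**2 = (2 - 80)**2 = (-78)**2 = 6084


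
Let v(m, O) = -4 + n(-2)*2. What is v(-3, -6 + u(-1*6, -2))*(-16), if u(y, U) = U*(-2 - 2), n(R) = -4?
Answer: 192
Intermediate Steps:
u(y, U) = -4*U (u(y, U) = U*(-4) = -4*U)
v(m, O) = -12 (v(m, O) = -4 - 4*2 = -4 - 8 = -12)
v(-3, -6 + u(-1*6, -2))*(-16) = -12*(-16) = 192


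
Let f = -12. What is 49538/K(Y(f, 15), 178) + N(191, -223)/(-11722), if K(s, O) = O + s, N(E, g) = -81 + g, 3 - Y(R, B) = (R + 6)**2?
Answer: 290364258/849845 ≈ 341.67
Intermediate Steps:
Y(R, B) = 3 - (6 + R)**2 (Y(R, B) = 3 - (R + 6)**2 = 3 - (6 + R)**2)
49538/K(Y(f, 15), 178) + N(191, -223)/(-11722) = 49538/(178 + (3 - (6 - 12)**2)) + (-81 - 223)/(-11722) = 49538/(178 + (3 - 1*(-6)**2)) - 304*(-1/11722) = 49538/(178 + (3 - 1*36)) + 152/5861 = 49538/(178 + (3 - 36)) + 152/5861 = 49538/(178 - 33) + 152/5861 = 49538/145 + 152/5861 = 290364258/849845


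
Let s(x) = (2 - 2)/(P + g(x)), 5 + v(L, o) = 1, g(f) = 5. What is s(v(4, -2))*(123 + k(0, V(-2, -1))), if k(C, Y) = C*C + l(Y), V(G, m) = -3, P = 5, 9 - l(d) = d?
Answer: 0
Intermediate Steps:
l(d) = 9 - d
v(L, o) = -4 (v(L, o) = -5 + 1 = -4)
k(C, Y) = 9 + C**2 - Y (k(C, Y) = C*C + (9 - Y) = C**2 + (9 - Y) = 9 + C**2 - Y)
s(x) = 0 (s(x) = (2 - 2)/(5 + 5) = 0/10 = 0*(1/10) = 0)
s(v(4, -2))*(123 + k(0, V(-2, -1))) = 0*(123 + (9 + 0**2 - 1*(-3))) = 0*(123 + (9 + 0 + 3)) = 0*(123 + 12) = 0*135 = 0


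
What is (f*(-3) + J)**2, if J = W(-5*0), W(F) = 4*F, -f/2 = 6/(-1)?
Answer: 1296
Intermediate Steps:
f = 12 (f = -12/(-1) = -12*(-1) = -2*(-6) = 12)
J = 0 (J = 4*(-5*0) = 4*0 = 0)
(f*(-3) + J)**2 = (12*(-3) + 0)**2 = (-36 + 0)**2 = (-36)**2 = 1296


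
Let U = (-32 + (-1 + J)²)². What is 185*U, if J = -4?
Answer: 9065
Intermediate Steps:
U = 49 (U = (-32 + (-1 - 4)²)² = (-32 + (-5)²)² = (-32 + 25)² = (-7)² = 49)
185*U = 185*49 = 9065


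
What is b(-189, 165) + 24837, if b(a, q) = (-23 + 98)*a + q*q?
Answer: 37887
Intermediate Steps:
b(a, q) = q**2 + 75*a (b(a, q) = 75*a + q**2 = q**2 + 75*a)
b(-189, 165) + 24837 = (165**2 + 75*(-189)) + 24837 = (27225 - 14175) + 24837 = 13050 + 24837 = 37887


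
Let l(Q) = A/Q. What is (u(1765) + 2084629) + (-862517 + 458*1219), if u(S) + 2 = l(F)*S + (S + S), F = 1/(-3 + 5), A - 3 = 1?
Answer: 1798062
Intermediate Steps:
A = 4 (A = 3 + 1 = 4)
F = ½ (F = 1/2 = ½ ≈ 0.50000)
l(Q) = 4/Q
u(S) = -2 + 10*S (u(S) = -2 + ((4/(½))*S + (S + S)) = -2 + ((4*2)*S + 2*S) = -2 + (8*S + 2*S) = -2 + 10*S)
(u(1765) + 2084629) + (-862517 + 458*1219) = ((-2 + 10*1765) + 2084629) + (-862517 + 458*1219) = ((-2 + 17650) + 2084629) + (-862517 + 558302) = (17648 + 2084629) - 304215 = 2102277 - 304215 = 1798062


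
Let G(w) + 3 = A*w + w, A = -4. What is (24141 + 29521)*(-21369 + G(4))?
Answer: -1147508208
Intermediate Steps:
G(w) = -3 - 3*w (G(w) = -3 + (-4*w + w) = -3 - 3*w)
(24141 + 29521)*(-21369 + G(4)) = (24141 + 29521)*(-21369 + (-3 - 3*4)) = 53662*(-21369 + (-3 - 12)) = 53662*(-21369 - 15) = 53662*(-21384) = -1147508208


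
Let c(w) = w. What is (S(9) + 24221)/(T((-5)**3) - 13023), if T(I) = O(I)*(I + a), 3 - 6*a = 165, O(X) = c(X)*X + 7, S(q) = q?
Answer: -24230/2389087 ≈ -0.010142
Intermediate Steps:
O(X) = 7 + X**2 (O(X) = X*X + 7 = X**2 + 7 = 7 + X**2)
a = -27 (a = 1/2 - 1/6*165 = 1/2 - 55/2 = -27)
T(I) = (-27 + I)*(7 + I**2) (T(I) = (7 + I**2)*(I - 27) = (7 + I**2)*(-27 + I) = (-27 + I)*(7 + I**2))
(S(9) + 24221)/(T((-5)**3) - 13023) = (9 + 24221)/((-27 + (-5)**3)*(7 + ((-5)**3)**2) - 13023) = 24230/((-27 - 125)*(7 + (-125)**2) - 13023) = 24230/(-152*(7 + 15625) - 13023) = 24230/(-152*15632 - 13023) = 24230/(-2376064 - 13023) = 24230/(-2389087) = 24230*(-1/2389087) = -24230/2389087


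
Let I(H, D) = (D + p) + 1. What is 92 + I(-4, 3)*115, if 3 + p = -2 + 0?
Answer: -23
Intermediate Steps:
p = -5 (p = -3 + (-2 + 0) = -3 - 2 = -5)
I(H, D) = -4 + D (I(H, D) = (D - 5) + 1 = (-5 + D) + 1 = -4 + D)
92 + I(-4, 3)*115 = 92 + (-4 + 3)*115 = 92 - 1*115 = 92 - 115 = -23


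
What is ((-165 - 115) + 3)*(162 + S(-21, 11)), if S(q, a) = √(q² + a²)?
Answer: -44874 - 277*√562 ≈ -51441.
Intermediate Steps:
S(q, a) = √(a² + q²)
((-165 - 115) + 3)*(162 + S(-21, 11)) = ((-165 - 115) + 3)*(162 + √(11² + (-21)²)) = (-280 + 3)*(162 + √(121 + 441)) = -277*(162 + √562) = -44874 - 277*√562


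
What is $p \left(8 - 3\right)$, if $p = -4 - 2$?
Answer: $-30$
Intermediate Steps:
$p = -6$ ($p = -4 - 2 = -6$)
$p \left(8 - 3\right) = - 6 \left(8 - 3\right) = \left(-6\right) 5 = -30$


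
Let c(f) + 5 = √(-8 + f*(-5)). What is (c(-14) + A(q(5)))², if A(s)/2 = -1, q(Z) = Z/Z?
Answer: (7 - √62)² ≈ 0.76389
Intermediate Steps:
q(Z) = 1
A(s) = -2 (A(s) = 2*(-1) = -2)
c(f) = -5 + √(-8 - 5*f) (c(f) = -5 + √(-8 + f*(-5)) = -5 + √(-8 - 5*f))
(c(-14) + A(q(5)))² = ((-5 + √(-8 - 5*(-14))) - 2)² = ((-5 + √(-8 + 70)) - 2)² = ((-5 + √62) - 2)² = (-7 + √62)²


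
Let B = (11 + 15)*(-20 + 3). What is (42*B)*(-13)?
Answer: 241332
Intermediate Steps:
B = -442 (B = 26*(-17) = -442)
(42*B)*(-13) = (42*(-442))*(-13) = -18564*(-13) = 241332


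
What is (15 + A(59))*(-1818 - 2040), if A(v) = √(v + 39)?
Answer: -57870 - 27006*√2 ≈ -96062.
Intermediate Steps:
A(v) = √(39 + v)
(15 + A(59))*(-1818 - 2040) = (15 + √(39 + 59))*(-1818 - 2040) = (15 + √98)*(-3858) = (15 + 7*√2)*(-3858) = -57870 - 27006*√2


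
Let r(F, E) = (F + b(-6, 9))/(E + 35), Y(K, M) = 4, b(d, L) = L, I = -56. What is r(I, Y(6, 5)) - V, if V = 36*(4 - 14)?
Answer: 13993/39 ≈ 358.79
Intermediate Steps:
r(F, E) = (9 + F)/(35 + E) (r(F, E) = (F + 9)/(E + 35) = (9 + F)/(35 + E))
V = -360 (V = 36*(-10) = -360)
r(I, Y(6, 5)) - V = (9 - 56)/(35 + 4) - 1*(-360) = -47/39 + 360 = 13993/39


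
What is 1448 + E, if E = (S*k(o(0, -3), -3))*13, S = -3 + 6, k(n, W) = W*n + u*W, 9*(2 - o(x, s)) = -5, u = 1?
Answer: 1032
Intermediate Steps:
o(x, s) = 23/9 (o(x, s) = 2 - ⅑*(-5) = 2 + 5/9 = 23/9)
k(n, W) = W + W*n (k(n, W) = W*n + 1*W = W*n + W = W + W*n)
S = 3
E = -416 (E = (3*(-3*(1 + 23/9)))*13 = (3*(-3*32/9))*13 = (3*(-32/3))*13 = -32*13 = -416)
1448 + E = 1448 - 416 = 1032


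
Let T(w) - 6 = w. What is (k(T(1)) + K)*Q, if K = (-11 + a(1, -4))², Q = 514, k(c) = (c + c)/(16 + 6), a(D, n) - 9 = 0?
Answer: 26214/11 ≈ 2383.1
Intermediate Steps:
a(D, n) = 9 (a(D, n) = 9 + 0 = 9)
T(w) = 6 + w
k(c) = c/11 (k(c) = (2*c)/22 = (2*c)*(1/22) = c/11)
K = 4 (K = (-11 + 9)² = (-2)² = 4)
(k(T(1)) + K)*Q = ((6 + 1)/11 + 4)*514 = ((1/11)*7 + 4)*514 = (7/11 + 4)*514 = (51/11)*514 = 26214/11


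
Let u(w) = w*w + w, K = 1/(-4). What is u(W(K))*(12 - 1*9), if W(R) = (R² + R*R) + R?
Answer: -21/64 ≈ -0.32813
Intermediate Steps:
K = -¼ (K = 1*(-¼) = -¼ ≈ -0.25000)
W(R) = R + 2*R² (W(R) = (R² + R²) + R = 2*R² + R = R + 2*R²)
u(w) = w + w² (u(w) = w² + w = w + w²)
u(W(K))*(12 - 1*9) = ((-(1 + 2*(-¼))/4)*(1 - (1 + 2*(-¼))/4))*(12 - 1*9) = ((-(1 - ½)/4)*(1 - (1 - ½)/4))*(12 - 9) = ((-¼*½)*(1 - ¼*½))*3 = -(1 - ⅛)/8*3 = -⅛*7/8*3 = -7/64*3 = -21/64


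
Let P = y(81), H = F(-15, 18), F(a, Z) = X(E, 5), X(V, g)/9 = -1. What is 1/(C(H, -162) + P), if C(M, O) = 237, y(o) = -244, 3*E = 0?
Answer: -⅐ ≈ -0.14286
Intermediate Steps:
E = 0 (E = (⅓)*0 = 0)
X(V, g) = -9 (X(V, g) = 9*(-1) = -9)
F(a, Z) = -9
H = -9
P = -244
1/(C(H, -162) + P) = 1/(237 - 244) = 1/(-7) = -⅐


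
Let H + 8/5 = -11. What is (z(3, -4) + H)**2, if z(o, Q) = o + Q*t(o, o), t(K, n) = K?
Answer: 11664/25 ≈ 466.56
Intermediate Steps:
H = -63/5 (H = -8/5 - 11 = -63/5 ≈ -12.600)
z(o, Q) = o + Q*o
(z(3, -4) + H)**2 = (3*(1 - 4) - 63/5)**2 = (3*(-3) - 63/5)**2 = (-9 - 63/5)**2 = (-108/5)**2 = 11664/25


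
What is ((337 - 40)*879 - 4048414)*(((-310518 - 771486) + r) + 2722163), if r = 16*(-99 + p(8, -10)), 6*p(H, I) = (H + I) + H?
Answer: -6205919262441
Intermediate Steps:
p(H, I) = H/3 + I/6 (p(H, I) = ((H + I) + H)/6 = (I + 2*H)/6 = H/3 + I/6)
r = -1568 (r = 16*(-99 + ((⅓)*8 + (⅙)*(-10))) = 16*(-99 + (8/3 - 5/3)) = 16*(-99 + 1) = 16*(-98) = -1568)
((337 - 40)*879 - 4048414)*(((-310518 - 771486) + r) + 2722163) = ((337 - 40)*879 - 4048414)*(((-310518 - 771486) - 1568) + 2722163) = (297*879 - 4048414)*((-1082004 - 1568) + 2722163) = (261063 - 4048414)*(-1083572 + 2722163) = -3787351*1638591 = -6205919262441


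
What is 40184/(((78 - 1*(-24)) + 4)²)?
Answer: 10046/2809 ≈ 3.5764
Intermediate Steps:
40184/(((78 - 1*(-24)) + 4)²) = 40184/(((78 + 24) + 4)²) = 40184/((102 + 4)²) = 40184/(106²) = 40184/11236 = 40184*(1/11236) = 10046/2809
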